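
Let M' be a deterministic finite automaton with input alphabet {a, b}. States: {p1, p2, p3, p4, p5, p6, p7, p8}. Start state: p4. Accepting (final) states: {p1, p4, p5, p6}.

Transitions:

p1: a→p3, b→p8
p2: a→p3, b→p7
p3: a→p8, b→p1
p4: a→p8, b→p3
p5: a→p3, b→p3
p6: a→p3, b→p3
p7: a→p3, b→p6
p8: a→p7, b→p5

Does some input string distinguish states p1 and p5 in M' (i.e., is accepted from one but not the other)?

No

States {p2} cannot be reached from the start state, so discard them.
Start with accepting vs non-accepting: {p1,p4,p5,p6} | {p3,p7,p8}.
The partition is now stable with 2 blocks: {p1,p4,p5,p6} | {p3,p7,p8}.
p1 and p5 lie in the same block of the stable partition, so they are equivalent — no string distinguishes them.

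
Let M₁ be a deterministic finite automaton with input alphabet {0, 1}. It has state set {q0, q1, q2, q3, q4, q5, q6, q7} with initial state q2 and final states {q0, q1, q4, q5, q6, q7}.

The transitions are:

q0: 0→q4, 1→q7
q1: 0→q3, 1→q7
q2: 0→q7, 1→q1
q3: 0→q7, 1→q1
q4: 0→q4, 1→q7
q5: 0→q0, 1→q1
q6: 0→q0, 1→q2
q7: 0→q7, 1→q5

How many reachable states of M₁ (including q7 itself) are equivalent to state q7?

1

First remove the unreachable states {q6}; 7 states remain.
P0 = {q0,q1,q4,q5,q7} | {q2,q3}.
On input 0, block {q0,q1,q4,q5,q7} splits into {q0,q4,q5,q7} and {q1}.
Split {q0,q4,q5,q7} by δ(·,1) → {q0,q4,q7} and {q5}.
Refine {q0,q4,q7} on symbol 1: members go to different blocks, giving {q0,q4} and {q7}.
The partition is now stable with 5 blocks: {q0,q4} | {q2,q3} | {q1} | {q5} | {q7}.
The equivalence class containing q7 is {q7}, of size 1.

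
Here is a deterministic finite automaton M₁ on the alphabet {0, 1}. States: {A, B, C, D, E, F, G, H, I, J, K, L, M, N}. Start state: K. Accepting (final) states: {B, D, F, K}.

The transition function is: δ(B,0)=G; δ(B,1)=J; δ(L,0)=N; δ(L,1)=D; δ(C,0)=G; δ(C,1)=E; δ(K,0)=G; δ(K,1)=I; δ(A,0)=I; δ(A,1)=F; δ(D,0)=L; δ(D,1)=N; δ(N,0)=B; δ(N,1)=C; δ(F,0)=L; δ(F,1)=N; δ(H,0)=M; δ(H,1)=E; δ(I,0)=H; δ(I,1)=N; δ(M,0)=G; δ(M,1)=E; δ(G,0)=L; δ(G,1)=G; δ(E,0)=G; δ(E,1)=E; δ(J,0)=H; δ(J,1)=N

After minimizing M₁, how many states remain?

States {A,F} cannot be reached from the start state, so discard them.
P0 = {B,D,K} | {C,E,G,H,I,J,L,M,N}.
Split {C,E,G,H,I,J,L,M,N} by δ(·,0) → {C,E,G,H,I,J,L,M} and {N}.
Split {B,D,K} by δ(·,1) → {B,K} and {D}.
Refine {C,E,G,H,I,J,L,M} on symbol 0: members go to different blocks, giving {C,E,G,H,I,J,M} and {L}.
Split {C,E,G,H,I,J,M} by δ(·,0) → {C,E,H,I,J,M} and {G}.
Split {C,E,H,I,J,M} by δ(·,0) → {C,E,M} and {H,I,J}.
Split {H,I,J} by δ(·,0) → {I,J} and {H}.
The partition is now stable with 8 blocks: {B,K} | {C,E,M} | {N} | {D} | {L} | {G} | {I,J} | {H}.

8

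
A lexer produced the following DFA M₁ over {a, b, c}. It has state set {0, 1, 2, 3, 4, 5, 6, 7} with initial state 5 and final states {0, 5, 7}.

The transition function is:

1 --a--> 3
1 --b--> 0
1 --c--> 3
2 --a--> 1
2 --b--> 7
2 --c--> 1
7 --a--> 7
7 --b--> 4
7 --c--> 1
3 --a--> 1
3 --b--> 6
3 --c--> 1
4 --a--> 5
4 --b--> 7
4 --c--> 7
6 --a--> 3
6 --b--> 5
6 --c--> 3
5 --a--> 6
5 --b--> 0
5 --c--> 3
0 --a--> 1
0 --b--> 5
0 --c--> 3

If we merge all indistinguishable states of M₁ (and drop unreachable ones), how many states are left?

3

First remove the unreachable states {2,4,7}; 5 states remain.
Initial partition by acceptance: {0,5} | {1,3,6}.
Refine {1,3,6} on symbol b: members go to different blocks, giving {1,6} and {3}.
The partition is now stable with 3 blocks: {0,5} | {1,6} | {3}.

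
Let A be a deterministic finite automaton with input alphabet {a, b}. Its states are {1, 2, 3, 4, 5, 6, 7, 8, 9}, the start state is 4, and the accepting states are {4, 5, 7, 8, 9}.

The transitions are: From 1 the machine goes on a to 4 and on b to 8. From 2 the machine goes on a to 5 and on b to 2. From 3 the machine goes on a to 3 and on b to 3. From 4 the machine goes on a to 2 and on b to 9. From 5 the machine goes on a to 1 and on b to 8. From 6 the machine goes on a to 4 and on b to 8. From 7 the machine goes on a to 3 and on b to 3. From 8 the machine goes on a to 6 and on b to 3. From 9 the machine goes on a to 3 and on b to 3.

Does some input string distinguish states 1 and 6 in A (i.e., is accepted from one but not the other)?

First remove the unreachable states {7}; 8 states remain.
Initial partition by acceptance: {4,5,8,9} | {1,2,3,6}.
Split {4,5,8,9} by δ(·,b) → {4,5} and {8,9}.
Split {1,2,3,6} by δ(·,a) → {1,2,6} and {3}.
Split {1,2,6} by δ(·,b) → {1,6} and {2}.
On input a, block {4,5} splits into {4} and {5}.
On input a, block {8,9} splits into {8} and {9}.
No further refinement is possible. Final partition (7 blocks): {4} | {1,6} | {8} | {3} | {2} | {5} | {9}.
1 and 6 lie in the same block of the stable partition, so they are equivalent — no string distinguishes them.

No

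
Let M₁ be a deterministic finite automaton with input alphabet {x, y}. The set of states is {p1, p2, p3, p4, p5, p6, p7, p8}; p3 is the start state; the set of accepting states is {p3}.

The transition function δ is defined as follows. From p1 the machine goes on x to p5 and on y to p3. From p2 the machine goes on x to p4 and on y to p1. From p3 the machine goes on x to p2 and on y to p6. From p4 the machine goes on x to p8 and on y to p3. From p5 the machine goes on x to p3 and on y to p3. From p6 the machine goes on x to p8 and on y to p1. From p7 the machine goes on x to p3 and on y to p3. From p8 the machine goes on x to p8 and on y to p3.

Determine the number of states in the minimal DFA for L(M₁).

5

States {p7} cannot be reached from the start state, so discard them.
Start with accepting vs non-accepting: {p3} | {p1,p2,p4,p5,p6,p8}.
On input x, block {p1,p2,p4,p5,p6,p8} splits into {p1,p2,p4,p6,p8} and {p5}.
Refine {p1,p2,p4,p6,p8} on symbol x: members go to different blocks, giving {p2,p4,p6,p8} and {p1}.
Refine {p2,p4,p6,p8} on symbol y: members go to different blocks, giving {p2,p6} and {p4,p8}.
The partition is now stable with 5 blocks: {p3} | {p2,p6} | {p5} | {p1} | {p4,p8}.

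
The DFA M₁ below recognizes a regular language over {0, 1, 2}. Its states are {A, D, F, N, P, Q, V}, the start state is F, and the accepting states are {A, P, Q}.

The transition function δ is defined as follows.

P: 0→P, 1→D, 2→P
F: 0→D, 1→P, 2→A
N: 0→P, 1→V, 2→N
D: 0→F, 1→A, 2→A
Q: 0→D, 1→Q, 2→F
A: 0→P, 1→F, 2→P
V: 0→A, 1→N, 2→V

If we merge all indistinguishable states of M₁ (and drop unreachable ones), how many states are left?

2

First remove the unreachable states {N,Q,V}; 4 states remain.
Initial partition by acceptance: {A,P} | {D,F}.
No further refinement is possible. Final partition (2 blocks): {A,P} | {D,F}.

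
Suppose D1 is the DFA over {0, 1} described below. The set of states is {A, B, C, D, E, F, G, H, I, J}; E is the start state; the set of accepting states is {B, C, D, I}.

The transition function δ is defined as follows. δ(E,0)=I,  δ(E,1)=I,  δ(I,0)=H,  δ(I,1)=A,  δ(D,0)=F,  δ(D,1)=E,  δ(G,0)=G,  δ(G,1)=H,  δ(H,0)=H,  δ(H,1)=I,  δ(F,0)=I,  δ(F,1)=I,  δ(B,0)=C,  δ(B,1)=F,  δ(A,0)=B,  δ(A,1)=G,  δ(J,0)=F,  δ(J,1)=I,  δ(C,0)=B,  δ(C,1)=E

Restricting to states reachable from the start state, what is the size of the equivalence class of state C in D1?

Reachable states from the start: {A,B,C,E,F,G,H,I}. Unreachable: {D,J} — drop them.
P0 = {B,C,I} | {A,E,F,G,H}.
Split {B,C,I} by δ(·,0) → {B,C} and {I}.
Refine {A,E,F,G,H} on symbol 0: members go to different blocks, giving {E,F} and {G,H} and {A}.
Split {G,H} by δ(·,1) → {G} and {H}.
Stable partition: {B,C} | {E,F} | {I} | {G} | {A} | {H} — 6 equivalence classes.
State C belongs to the block {B,C}, which has 2 states.

2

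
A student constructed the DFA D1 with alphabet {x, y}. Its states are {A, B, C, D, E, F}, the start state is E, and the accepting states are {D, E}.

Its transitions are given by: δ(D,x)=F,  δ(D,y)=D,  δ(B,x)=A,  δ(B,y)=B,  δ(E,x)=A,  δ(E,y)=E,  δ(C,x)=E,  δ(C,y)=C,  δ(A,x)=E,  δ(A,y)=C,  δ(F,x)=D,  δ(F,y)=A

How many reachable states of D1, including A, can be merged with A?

First remove the unreachable states {B,D,F}; 3 states remain.
Initial partition by acceptance: {E} | {A,C}.
Stable partition: {E} | {A,C} — 2 equivalence classes.
State A belongs to the block {A,C}, which has 2 states.

2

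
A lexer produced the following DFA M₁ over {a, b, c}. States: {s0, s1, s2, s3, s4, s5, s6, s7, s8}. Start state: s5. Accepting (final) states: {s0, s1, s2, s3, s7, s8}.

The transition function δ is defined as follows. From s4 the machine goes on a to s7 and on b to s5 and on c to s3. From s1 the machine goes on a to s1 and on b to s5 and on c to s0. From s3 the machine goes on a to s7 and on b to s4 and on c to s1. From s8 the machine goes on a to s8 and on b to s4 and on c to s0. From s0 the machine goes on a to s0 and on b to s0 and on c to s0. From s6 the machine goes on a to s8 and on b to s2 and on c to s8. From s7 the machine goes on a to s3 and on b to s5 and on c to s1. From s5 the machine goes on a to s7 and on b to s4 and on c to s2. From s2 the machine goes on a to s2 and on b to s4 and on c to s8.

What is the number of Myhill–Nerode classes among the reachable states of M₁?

4

Reachable states from the start: {s0,s1,s2,s3,s4,s5,s7,s8}. Unreachable: {s6} — drop them.
P0 = {s0,s1,s2,s3,s7,s8} | {s4,s5}.
Refine {s0,s1,s2,s3,s7,s8} on symbol b: members go to different blocks, giving {s1,s2,s3,s7,s8} and {s0}.
On input c, block {s1,s2,s3,s7,s8} splits into {s2,s3,s7} and {s1,s8}.
Stable partition: {s2,s3,s7} | {s4,s5} | {s0} | {s1,s8} — 4 equivalence classes.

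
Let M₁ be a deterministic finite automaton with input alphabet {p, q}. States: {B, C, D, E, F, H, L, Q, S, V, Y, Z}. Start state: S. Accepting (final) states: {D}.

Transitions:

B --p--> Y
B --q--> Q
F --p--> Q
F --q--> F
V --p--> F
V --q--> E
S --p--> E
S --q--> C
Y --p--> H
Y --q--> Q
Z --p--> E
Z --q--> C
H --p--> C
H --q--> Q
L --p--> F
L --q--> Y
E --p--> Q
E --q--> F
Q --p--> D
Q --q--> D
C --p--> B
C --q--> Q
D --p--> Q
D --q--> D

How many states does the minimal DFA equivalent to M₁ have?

5

Reachable states from the start: {B,C,D,E,F,H,Q,S,Y}. Unreachable: {L,V,Z} — drop them.
P0 = {D} | {B,C,E,F,H,Q,S,Y}.
On input p, block {B,C,E,F,H,Q,S,Y} splits into {B,C,E,F,H,S,Y} and {Q}.
Refine {B,C,E,F,H,S,Y} on symbol p: members go to different blocks, giving {B,C,H,S,Y} and {E,F}.
Refine {B,C,H,S,Y} on symbol p: members go to different blocks, giving {B,C,H,Y} and {S}.
The partition is now stable with 5 blocks: {D} | {B,C,H,Y} | {Q} | {E,F} | {S}.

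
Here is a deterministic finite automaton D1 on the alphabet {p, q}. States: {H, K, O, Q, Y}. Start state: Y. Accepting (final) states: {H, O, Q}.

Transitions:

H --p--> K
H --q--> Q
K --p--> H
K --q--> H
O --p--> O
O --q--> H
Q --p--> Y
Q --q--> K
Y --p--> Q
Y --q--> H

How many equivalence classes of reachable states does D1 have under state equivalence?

States {O} cannot be reached from the start state, so discard them.
Start with accepting vs non-accepting: {H,Q} | {K,Y}.
Split {H,Q} by δ(·,q) → {Q} and {H}.
On input p, block {K,Y} splits into {K} and {Y}.
The partition is now stable with 4 blocks: {Q} | {K} | {H} | {Y}.

4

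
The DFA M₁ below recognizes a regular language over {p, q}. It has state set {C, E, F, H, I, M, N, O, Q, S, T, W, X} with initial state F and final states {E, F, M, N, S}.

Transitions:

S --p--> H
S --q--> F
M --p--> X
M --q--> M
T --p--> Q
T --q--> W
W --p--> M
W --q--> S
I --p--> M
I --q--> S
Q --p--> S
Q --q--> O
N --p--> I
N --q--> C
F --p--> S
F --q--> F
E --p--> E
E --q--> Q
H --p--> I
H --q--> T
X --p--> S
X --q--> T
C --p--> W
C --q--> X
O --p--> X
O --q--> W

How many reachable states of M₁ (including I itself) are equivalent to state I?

First remove the unreachable states {C,E,N}; 10 states remain.
Initial partition by acceptance: {F,M,S} | {H,I,O,Q,T,W,X}.
On input p, block {F,M,S} splits into {M,S} and {F}.
Split {M,S} by δ(·,q) → {M} and {S}.
Refine {H,I,O,Q,T,W,X} on symbol p: members go to different blocks, giving {H,O,T} and {Q,X} and {I,W}.
Refine {H,O,T} on symbol p: members go to different blocks, giving {O,T} and {H}.
The partition is now stable with 7 blocks: {M} | {O,T} | {F} | {S} | {Q,X} | {I,W} | {H}.
State I belongs to the block {I,W}, which has 2 states.

2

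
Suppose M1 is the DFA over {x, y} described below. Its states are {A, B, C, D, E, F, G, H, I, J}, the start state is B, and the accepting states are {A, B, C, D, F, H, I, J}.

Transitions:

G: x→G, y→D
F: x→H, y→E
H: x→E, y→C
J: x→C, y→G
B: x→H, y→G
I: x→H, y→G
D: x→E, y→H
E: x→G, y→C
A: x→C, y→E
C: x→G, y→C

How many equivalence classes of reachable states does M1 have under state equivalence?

Reachable states from the start: {B,C,D,E,G,H}. Unreachable: {A,F,I,J} — drop them.
Start with accepting vs non-accepting: {B,C,D,H} | {E,G}.
On input x, block {B,C,D,H} splits into {C,D,H} and {B}.
The partition is now stable with 3 blocks: {C,D,H} | {E,G} | {B}.

3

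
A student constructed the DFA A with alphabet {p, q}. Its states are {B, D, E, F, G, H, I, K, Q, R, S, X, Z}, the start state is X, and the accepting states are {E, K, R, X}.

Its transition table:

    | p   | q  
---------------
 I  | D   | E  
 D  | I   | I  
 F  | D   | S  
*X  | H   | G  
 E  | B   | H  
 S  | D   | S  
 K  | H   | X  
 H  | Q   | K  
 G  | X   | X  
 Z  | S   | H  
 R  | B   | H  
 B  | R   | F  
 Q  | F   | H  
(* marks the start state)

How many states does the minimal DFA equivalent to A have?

Reachable states from the start: {B,D,E,F,G,H,I,K,Q,R,S,X}. Unreachable: {Z} — drop them.
P0 = {E,K,R,X} | {B,D,F,G,H,I,Q,S}.
Split {E,K,R,X} by δ(·,q) → {E,R,X} and {K}.
Split {B,D,F,G,H,I,Q,S} by δ(·,p) → {D,F,H,I,Q,S} and {B,G}.
Split {E,R,X} by δ(·,p) → {E,R} and {X}.
Split {D,F,H,I,Q,S} by δ(·,q) → {D,F,Q,S} and {I} and {H}.
Split {D,F,Q,S} by δ(·,p) → {F,Q,S} and {D}.
Refine {F,Q,S} on symbol p: members go to different blocks, giving {F,S} and {Q}.
Split {B,G} by δ(·,p) → {G} and {B}.
No further refinement is possible. Final partition (10 blocks): {E,R} | {F,S} | {K} | {G} | {X} | {I} | {H} | {D} | {Q} | {B}.

10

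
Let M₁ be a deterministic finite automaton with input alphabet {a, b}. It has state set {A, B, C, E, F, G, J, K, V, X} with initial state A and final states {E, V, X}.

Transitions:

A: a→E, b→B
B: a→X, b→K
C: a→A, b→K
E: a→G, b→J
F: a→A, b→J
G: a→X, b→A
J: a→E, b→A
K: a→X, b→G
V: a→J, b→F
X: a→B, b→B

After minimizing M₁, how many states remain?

2

First remove the unreachable states {C,F,V}; 7 states remain.
P0 = {E,X} | {A,B,G,J,K}.
No further refinement is possible. Final partition (2 blocks): {E,X} | {A,B,G,J,K}.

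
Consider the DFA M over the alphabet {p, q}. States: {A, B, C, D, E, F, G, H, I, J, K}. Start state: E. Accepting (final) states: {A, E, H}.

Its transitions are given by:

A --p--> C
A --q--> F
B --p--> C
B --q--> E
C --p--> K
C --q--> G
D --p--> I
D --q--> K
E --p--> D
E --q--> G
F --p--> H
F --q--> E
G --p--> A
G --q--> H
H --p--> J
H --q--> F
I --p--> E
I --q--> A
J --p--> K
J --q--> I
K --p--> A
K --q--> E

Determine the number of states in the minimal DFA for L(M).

3

States {B} cannot be reached from the start state, so discard them.
P0 = {A,E,H} | {C,D,F,G,I,J,K}.
On input p, block {C,D,F,G,I,J,K} splits into {F,G,I,K} and {C,D,J}.
Stable partition: {A,E,H} | {F,G,I,K} | {C,D,J} — 3 equivalence classes.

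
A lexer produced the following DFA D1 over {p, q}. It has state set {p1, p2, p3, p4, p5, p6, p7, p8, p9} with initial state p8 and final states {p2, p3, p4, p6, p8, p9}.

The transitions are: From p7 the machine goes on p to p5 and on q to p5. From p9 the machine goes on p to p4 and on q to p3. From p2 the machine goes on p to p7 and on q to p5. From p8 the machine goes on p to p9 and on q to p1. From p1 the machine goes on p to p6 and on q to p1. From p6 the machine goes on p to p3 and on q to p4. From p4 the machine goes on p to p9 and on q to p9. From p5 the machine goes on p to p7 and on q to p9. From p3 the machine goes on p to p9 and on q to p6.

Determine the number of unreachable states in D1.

3

BFS from p8 reaches {p1, p3, p4, p6, p8, p9}; the 3 state(s) p2, p5, p7 are never visited.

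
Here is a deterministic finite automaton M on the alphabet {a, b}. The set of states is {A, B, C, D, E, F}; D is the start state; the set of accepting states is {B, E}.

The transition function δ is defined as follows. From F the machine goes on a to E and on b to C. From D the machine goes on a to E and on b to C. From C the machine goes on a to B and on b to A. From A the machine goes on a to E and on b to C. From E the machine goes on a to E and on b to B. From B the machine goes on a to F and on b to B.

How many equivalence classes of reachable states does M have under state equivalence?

Every state is reachable, so we keep all 6.
Start with accepting vs non-accepting: {B,E} | {A,C,D,F}.
On input a, block {B,E} splits into {B} and {E}.
Refine {A,C,D,F} on symbol a: members go to different blocks, giving {A,D,F} and {C}.
The partition is now stable with 4 blocks: {B} | {A,D,F} | {E} | {C}.

4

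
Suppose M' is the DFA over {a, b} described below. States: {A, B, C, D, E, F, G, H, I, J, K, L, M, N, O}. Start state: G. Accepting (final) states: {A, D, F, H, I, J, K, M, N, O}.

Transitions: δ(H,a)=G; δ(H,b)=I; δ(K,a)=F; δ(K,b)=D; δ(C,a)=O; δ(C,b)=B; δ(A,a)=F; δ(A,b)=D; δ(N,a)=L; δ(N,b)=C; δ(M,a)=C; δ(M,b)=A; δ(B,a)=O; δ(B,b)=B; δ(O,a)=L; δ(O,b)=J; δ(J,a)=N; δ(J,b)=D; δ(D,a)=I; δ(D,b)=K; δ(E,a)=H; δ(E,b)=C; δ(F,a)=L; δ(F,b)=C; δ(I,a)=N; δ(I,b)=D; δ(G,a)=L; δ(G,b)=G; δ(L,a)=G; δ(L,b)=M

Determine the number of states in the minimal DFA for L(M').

First remove the unreachable states {E,H}; 13 states remain.
P0 = {A,D,F,I,J,K,M,N,O} | {B,C,G,L}.
Split {A,D,F,I,J,K,M,N,O} by δ(·,a) → {A,D,I,J,K} and {F,M,N,O}.
Refine {A,D,I,J,K} on symbol a: members go to different blocks, giving {A,I,J,K} and {D}.
Split {B,C,G,L} by δ(·,a) → {B,C} and {G,L}.
Split {F,M,N,O} by δ(·,a) → {F,N,O} and {M}.
Split {F,N,O} by δ(·,b) → {F,N} and {O}.
Split {G,L} by δ(·,b) → {G} and {L}.
No further refinement is possible. Final partition (8 blocks): {A,I,J,K} | {B,C} | {F,N} | {D} | {G} | {M} | {O} | {L}.

8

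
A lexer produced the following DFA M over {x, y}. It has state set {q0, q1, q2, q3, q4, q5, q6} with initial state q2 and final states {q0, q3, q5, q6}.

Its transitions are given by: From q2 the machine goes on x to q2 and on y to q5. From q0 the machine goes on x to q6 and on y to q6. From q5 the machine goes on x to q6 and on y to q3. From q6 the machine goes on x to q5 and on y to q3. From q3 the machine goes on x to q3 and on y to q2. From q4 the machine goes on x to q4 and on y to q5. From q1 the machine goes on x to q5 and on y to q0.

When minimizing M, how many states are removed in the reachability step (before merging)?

BFS from q2 reaches {q2, q3, q5, q6}; the 3 state(s) q0, q1, q4 are never visited.

3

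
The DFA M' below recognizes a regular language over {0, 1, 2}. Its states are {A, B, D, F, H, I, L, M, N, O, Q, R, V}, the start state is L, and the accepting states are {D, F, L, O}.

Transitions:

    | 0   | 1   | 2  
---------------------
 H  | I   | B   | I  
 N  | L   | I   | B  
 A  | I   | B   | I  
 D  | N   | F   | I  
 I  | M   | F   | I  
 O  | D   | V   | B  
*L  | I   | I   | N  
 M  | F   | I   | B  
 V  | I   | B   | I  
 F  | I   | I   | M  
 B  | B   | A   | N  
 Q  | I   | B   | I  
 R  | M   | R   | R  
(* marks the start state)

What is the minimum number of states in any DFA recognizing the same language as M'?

States {D,H,O,Q,R,V} cannot be reached from the start state, so discard them.
Start with accepting vs non-accepting: {F,L} | {A,B,I,M,N}.
Split {A,B,I,M,N} by δ(·,0) → {A,B,I} and {M,N}.
Refine {A,B,I} on symbol 0: members go to different blocks, giving {A,B} and {I}.
Refine {A,B} on symbol 0: members go to different blocks, giving {A} and {B}.
Stable partition: {F,L} | {A} | {M,N} | {I} | {B} — 5 equivalence classes.

5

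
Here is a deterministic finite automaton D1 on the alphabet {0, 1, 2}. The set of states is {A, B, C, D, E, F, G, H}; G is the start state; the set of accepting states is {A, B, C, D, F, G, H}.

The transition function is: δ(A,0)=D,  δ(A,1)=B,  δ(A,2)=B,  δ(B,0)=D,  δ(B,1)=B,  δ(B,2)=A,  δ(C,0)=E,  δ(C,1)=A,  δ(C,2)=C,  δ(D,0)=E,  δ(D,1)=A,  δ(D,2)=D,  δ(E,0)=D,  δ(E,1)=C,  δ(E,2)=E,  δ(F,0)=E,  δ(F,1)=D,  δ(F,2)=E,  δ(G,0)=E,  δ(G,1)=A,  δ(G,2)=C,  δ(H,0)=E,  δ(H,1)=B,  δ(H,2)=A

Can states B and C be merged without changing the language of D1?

No

First remove the unreachable states {F,H}; 6 states remain.
Initial partition by acceptance: {A,B,C,D,G} | {E}.
Refine {A,B,C,D,G} on symbol 0: members go to different blocks, giving {C,D,G} and {A,B}.
No further refinement is possible. Final partition (3 blocks): {C,D,G} | {E} | {A,B}.
B and C end up in different blocks, so they are distinguishable. For instance, the string '0' is accepted from only B.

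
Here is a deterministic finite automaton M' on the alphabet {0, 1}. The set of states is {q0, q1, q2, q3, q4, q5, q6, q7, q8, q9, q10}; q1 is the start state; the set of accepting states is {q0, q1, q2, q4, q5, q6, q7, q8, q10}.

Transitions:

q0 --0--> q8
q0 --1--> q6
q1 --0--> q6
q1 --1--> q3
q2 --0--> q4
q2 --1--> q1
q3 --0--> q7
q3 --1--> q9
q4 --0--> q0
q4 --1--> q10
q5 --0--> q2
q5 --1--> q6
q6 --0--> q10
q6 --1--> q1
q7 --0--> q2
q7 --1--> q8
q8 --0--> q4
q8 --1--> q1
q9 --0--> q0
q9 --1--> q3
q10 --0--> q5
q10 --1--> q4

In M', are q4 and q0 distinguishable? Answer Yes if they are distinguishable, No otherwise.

Yes

Every state is reachable, so we keep all 11.
Start with accepting vs non-accepting: {q0,q1,q2,q4,q5,q6,q7,q8,q10} | {q3,q9}.
Refine {q0,q1,q2,q4,q5,q6,q7,q8,q10} on symbol 1: members go to different blocks, giving {q0,q2,q4,q5,q6,q7,q8,q10} and {q1}.
Refine {q0,q2,q4,q5,q6,q7,q8,q10} on symbol 1: members go to different blocks, giving {q0,q4,q5,q7,q10} and {q2,q6,q8}.
Refine {q0,q4,q5,q7,q10} on symbol 0: members go to different blocks, giving {q0,q5,q7} and {q4,q10}.
Stable partition: {q0,q5,q7} | {q3,q9} | {q1} | {q2,q6,q8} | {q4,q10} — 5 equivalence classes.
q4 and q0 end up in different blocks, so they are distinguishable. For instance, the string '011' is accepted from only q4.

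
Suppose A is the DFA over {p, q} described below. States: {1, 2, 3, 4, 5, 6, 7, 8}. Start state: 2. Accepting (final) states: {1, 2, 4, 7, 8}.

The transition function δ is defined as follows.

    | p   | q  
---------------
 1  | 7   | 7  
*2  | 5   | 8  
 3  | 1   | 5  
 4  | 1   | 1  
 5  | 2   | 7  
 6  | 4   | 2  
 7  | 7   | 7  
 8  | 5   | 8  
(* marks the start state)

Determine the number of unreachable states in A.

4

No path from 2 leads to 1, 3, 4, 6; the other 4 states are all reachable.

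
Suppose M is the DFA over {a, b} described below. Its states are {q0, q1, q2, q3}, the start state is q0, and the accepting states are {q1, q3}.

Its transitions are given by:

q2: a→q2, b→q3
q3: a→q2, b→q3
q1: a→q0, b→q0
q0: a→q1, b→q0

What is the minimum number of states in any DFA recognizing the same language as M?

2

States {q2,q3} cannot be reached from the start state, so discard them.
P0 = {q1} | {q0}.
Stable partition: {q1} | {q0} — 2 equivalence classes.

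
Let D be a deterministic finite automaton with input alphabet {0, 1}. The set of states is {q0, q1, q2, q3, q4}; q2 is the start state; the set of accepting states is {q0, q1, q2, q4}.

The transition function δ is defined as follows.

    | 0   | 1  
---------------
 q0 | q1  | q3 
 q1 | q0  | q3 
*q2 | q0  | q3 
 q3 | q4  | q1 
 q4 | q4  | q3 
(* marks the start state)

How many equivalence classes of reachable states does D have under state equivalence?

All states are reachable from the start state.
Initial partition by acceptance: {q0,q1,q2,q4} | {q3}.
The partition is now stable with 2 blocks: {q0,q1,q2,q4} | {q3}.

2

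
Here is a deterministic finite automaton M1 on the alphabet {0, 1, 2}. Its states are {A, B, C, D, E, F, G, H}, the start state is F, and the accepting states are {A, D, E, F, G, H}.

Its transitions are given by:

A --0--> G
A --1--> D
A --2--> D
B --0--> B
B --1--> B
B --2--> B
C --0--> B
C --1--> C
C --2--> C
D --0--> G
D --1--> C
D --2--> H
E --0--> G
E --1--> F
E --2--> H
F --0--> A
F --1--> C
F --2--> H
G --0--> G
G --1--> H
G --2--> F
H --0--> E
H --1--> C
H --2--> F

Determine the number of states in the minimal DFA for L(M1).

Every state is reachable, so we keep all 8.
Start with accepting vs non-accepting: {A,D,E,F,G,H} | {B,C}.
Split {A,D,E,F,G,H} by δ(·,1) → {A,E,G} and {D,F,H}.
The partition is now stable with 3 blocks: {A,E,G} | {B,C} | {D,F,H}.

3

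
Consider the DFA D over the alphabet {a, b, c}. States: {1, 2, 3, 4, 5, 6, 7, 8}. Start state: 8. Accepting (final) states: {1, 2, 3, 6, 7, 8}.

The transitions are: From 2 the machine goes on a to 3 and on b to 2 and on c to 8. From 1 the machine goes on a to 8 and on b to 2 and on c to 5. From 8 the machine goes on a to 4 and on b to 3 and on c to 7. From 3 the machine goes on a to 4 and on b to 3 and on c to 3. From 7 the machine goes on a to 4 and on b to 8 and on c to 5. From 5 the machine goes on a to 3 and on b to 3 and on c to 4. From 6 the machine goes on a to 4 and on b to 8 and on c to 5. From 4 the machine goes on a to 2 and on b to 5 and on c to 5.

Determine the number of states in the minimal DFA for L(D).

First remove the unreachable states {1,6}; 6 states remain.
Start with accepting vs non-accepting: {2,3,7,8} | {4,5}.
Refine {2,3,7,8} on symbol a: members go to different blocks, giving {3,7,8} and {2}.
Refine {3,7,8} on symbol c: members go to different blocks, giving {3,8} and {7}.
Split {3,8} by δ(·,c) → {3} and {8}.
Split {4,5} by δ(·,a) → {4} and {5}.
The partition is now stable with 6 blocks: {3} | {4} | {2} | {7} | {8} | {5}.

6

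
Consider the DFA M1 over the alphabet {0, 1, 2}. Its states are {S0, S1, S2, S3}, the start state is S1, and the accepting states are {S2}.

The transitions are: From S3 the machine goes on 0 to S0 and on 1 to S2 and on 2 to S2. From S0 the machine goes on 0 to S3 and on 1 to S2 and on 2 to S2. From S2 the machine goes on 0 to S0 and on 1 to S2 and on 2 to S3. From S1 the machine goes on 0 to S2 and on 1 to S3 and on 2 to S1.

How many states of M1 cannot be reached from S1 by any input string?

0

A breadth-first search from the start state visits every state.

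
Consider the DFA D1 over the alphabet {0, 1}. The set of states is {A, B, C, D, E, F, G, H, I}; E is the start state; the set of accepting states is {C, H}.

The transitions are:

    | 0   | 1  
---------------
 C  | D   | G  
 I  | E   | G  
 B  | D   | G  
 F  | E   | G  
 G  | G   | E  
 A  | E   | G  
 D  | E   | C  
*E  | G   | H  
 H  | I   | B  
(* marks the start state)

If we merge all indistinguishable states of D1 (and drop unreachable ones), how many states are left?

States {A,F} cannot be reached from the start state, so discard them.
Initial partition by acceptance: {C,H} | {B,D,E,G,I}.
On input 1, block {B,D,E,G,I} splits into {B,G,I} and {D,E}.
Split {C,H} by δ(·,0) → {C} and {H}.
On input 0, block {B,G,I} splits into {B,I} and {G}.
On input 0, block {D,E} splits into {D} and {E}.
Split {B,I} by δ(·,0) → {B} and {I}.
No further refinement is possible. Final partition (7 blocks): {C} | {B} | {D} | {H} | {G} | {E} | {I}.

7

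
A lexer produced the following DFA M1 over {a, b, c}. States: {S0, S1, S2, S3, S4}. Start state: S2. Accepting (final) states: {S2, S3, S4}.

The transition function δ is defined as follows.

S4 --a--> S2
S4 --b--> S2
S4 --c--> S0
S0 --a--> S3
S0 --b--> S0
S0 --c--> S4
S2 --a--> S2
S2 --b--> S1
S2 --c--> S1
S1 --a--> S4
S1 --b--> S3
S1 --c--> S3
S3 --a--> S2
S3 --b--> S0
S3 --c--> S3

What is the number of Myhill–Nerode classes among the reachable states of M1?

Every state is reachable, so we keep all 5.
P0 = {S2,S3,S4} | {S0,S1}.
Refine {S2,S3,S4} on symbol b: members go to different blocks, giving {S2,S3} and {S4}.
On input c, block {S2,S3} splits into {S2} and {S3}.
Split {S0,S1} by δ(·,a) → {S0} and {S1}.
The partition is now stable with 5 blocks: {S2} | {S0} | {S4} | {S3} | {S1}.

5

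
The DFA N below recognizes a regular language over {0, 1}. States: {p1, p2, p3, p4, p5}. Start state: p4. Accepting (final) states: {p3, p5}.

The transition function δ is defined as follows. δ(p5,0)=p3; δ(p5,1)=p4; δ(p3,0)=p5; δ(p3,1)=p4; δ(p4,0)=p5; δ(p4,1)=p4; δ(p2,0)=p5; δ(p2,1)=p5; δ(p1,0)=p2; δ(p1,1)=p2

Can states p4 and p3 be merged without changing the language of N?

No

First remove the unreachable states {p1,p2}; 3 states remain.
P0 = {p3,p5} | {p4}.
The partition is now stable with 2 blocks: {p3,p5} | {p4}.
p4 and p3 end up in different blocks, so they are distinguishable. For instance, the string 'ε' is accepted from only p3.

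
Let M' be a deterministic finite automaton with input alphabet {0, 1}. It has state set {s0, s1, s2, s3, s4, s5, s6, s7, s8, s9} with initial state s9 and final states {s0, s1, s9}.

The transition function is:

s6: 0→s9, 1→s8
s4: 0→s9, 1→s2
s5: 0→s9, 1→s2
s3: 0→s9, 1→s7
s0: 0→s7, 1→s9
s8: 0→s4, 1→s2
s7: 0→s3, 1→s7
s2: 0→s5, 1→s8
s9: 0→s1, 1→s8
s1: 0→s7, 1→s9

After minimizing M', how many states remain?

First remove the unreachable states {s0,s6}; 8 states remain.
P0 = {s1,s9} | {s2,s3,s4,s5,s7,s8}.
Refine {s1,s9} on symbol 0: members go to different blocks, giving {s1} and {s9}.
Refine {s2,s3,s4,s5,s7,s8} on symbol 0: members go to different blocks, giving {s2,s7,s8} and {s3,s4,s5}.
Stable partition: {s1} | {s2,s7,s8} | {s9} | {s3,s4,s5} — 4 equivalence classes.

4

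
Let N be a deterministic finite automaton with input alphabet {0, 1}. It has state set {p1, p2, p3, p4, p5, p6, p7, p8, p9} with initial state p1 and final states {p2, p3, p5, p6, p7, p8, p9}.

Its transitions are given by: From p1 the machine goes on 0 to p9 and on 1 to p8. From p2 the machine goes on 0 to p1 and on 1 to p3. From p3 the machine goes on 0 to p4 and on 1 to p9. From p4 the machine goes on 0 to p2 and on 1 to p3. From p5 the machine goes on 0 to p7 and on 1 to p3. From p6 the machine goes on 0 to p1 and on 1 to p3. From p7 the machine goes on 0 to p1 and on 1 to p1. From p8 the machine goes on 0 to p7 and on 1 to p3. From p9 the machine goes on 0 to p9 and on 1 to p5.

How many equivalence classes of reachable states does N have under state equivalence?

States {p6} cannot be reached from the start state, so discard them.
Initial partition by acceptance: {p2,p3,p5,p7,p8,p9} | {p1,p4}.
Split {p2,p3,p5,p7,p8,p9} by δ(·,0) → {p2,p3,p7} and {p5,p8,p9}.
Split {p2,p3,p7} by δ(·,1) → {p2} and {p3} and {p7}.
On input 0, block {p1,p4} splits into {p1} and {p4}.
Split {p5,p8,p9} by δ(·,0) → {p5,p8} and {p9}.
The partition is now stable with 7 blocks: {p2} | {p1} | {p5,p8} | {p3} | {p7} | {p4} | {p9}.

7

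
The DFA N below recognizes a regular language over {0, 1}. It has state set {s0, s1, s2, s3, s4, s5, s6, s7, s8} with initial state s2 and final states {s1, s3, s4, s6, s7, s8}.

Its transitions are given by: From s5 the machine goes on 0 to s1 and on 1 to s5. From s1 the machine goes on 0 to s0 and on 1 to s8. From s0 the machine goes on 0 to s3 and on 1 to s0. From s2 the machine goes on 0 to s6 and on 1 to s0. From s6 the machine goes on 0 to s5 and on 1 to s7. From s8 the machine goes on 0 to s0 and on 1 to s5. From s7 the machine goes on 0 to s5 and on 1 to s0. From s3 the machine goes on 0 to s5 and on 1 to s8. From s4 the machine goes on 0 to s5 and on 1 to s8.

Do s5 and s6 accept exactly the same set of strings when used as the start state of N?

No

States {s4} cannot be reached from the start state, so discard them.
Start with accepting vs non-accepting: {s1,s3,s6,s7,s8} | {s0,s2,s5}.
Split {s1,s3,s6,s7,s8} by δ(·,1) → {s1,s3,s6} and {s7,s8}.
The partition is now stable with 3 blocks: {s1,s3,s6} | {s0,s2,s5} | {s7,s8}.
s5 and s6 end up in different blocks, so they are distinguishable. For instance, the string 'ε' is accepted from only s6.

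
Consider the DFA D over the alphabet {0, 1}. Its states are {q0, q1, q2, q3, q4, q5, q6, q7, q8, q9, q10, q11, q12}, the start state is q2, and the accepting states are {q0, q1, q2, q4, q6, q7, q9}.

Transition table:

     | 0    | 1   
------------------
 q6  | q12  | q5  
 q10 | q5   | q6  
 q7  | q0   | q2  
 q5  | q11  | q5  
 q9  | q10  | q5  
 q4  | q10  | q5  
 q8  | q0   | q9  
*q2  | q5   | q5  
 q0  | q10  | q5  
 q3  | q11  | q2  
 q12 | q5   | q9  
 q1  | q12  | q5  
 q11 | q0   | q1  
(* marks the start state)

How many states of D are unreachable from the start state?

4

No path from q2 leads to q3, q4, q7, q8; the other 9 states are all reachable.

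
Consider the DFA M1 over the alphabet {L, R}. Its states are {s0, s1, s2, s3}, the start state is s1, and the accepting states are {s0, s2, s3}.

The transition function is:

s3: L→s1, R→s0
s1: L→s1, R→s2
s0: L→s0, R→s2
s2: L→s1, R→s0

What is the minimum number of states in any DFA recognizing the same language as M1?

First remove the unreachable states {s3}; 3 states remain.
Start with accepting vs non-accepting: {s0,s2} | {s1}.
On input L, block {s0,s2} splits into {s0} and {s2}.
Stable partition: {s0} | {s1} | {s2} — 3 equivalence classes.

3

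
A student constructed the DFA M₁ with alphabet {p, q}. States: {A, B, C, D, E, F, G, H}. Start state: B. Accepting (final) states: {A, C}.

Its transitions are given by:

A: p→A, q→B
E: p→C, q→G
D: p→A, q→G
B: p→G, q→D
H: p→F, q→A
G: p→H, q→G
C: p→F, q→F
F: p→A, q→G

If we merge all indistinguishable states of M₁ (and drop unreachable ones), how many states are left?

First remove the unreachable states {C,E}; 6 states remain.
Start with accepting vs non-accepting: {A} | {B,D,F,G,H}.
On input p, block {B,D,F,G,H} splits into {B,G,H} and {D,F}.
Refine {B,G,H} on symbol p: members go to different blocks, giving {B,G} and {H}.
On input p, block {B,G} splits into {B} and {G}.
Stable partition: {A} | {B} | {D,F} | {H} | {G} — 5 equivalence classes.

5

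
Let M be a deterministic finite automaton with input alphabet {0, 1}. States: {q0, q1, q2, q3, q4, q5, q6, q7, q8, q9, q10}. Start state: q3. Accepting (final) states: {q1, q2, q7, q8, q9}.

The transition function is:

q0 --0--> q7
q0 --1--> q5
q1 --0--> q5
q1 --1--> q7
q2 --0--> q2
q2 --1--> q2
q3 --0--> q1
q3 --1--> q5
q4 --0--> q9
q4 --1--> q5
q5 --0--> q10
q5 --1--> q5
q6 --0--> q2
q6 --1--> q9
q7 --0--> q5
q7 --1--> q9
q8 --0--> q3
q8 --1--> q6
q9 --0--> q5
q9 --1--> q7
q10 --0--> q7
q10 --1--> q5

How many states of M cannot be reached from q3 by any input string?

5

BFS from q3 reaches {q1, q3, q5, q7, q9, q10}; the 5 state(s) q0, q2, q4, q6, q8 are never visited.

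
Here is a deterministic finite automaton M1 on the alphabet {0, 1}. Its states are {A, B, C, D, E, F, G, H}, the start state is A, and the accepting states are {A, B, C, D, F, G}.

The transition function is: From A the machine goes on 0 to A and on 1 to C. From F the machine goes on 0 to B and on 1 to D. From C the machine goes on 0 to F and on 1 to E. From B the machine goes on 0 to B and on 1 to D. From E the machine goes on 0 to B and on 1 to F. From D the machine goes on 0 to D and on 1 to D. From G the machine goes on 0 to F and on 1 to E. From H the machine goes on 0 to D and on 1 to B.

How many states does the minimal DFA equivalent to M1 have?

First remove the unreachable states {G,H}; 6 states remain.
P0 = {A,B,C,D,F} | {E}.
Refine {A,B,C,D,F} on symbol 1: members go to different blocks, giving {A,B,D,F} and {C}.
Refine {A,B,D,F} on symbol 1: members go to different blocks, giving {B,D,F} and {A}.
Stable partition: {B,D,F} | {E} | {C} | {A} — 4 equivalence classes.

4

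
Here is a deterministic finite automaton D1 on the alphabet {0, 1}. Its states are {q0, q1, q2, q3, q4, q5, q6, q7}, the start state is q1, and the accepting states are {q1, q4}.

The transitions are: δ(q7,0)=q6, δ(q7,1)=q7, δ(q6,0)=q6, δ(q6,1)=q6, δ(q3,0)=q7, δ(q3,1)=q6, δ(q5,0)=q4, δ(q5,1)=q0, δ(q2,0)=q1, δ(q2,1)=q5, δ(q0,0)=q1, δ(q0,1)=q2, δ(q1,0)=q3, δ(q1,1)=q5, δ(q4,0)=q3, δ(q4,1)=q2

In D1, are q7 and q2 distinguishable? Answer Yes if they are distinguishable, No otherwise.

All states are reachable from the start state.
Initial partition by acceptance: {q1,q4} | {q0,q2,q3,q5,q6,q7}.
Split {q0,q2,q3,q5,q6,q7} by δ(·,0) → {q0,q2,q5} and {q3,q6,q7}.
Stable partition: {q1,q4} | {q0,q2,q5} | {q3,q6,q7} — 3 equivalence classes.
q7 and q2 end up in different blocks, so they are distinguishable. For instance, the string '0' is accepted from only q2.

Yes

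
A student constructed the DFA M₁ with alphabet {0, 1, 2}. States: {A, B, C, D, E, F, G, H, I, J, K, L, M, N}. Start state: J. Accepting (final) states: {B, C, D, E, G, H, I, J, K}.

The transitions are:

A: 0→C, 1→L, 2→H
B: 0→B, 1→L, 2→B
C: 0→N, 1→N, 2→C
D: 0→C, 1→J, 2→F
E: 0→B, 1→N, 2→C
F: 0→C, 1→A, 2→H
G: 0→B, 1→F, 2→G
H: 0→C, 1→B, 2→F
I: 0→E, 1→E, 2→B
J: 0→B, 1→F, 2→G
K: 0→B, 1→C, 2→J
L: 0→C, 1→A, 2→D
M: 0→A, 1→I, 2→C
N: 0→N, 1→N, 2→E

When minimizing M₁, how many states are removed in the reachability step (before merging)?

3

No path from J leads to I, K, M; the other 11 states are all reachable.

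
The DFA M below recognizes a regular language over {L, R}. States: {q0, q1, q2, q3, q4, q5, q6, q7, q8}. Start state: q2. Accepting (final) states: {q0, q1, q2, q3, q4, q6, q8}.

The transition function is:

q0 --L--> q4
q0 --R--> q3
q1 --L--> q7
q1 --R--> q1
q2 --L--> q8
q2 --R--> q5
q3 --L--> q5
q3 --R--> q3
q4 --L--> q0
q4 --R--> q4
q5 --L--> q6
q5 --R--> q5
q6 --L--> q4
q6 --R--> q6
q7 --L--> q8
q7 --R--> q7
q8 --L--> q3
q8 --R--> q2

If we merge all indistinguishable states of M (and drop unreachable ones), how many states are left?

Reachable states from the start: {q0,q2,q3,q4,q5,q6,q8}. Unreachable: {q1,q7} — drop them.
Start with accepting vs non-accepting: {q0,q2,q3,q4,q6,q8} | {q5}.
Refine {q0,q2,q3,q4,q6,q8} on symbol L: members go to different blocks, giving {q0,q2,q4,q6,q8} and {q3}.
Refine {q0,q2,q4,q6,q8} on symbol L: members go to different blocks, giving {q0,q2,q4,q6} and {q8}.
On input L, block {q0,q2,q4,q6} splits into {q0,q4,q6} and {q2}.
Split {q0,q4,q6} by δ(·,R) → {q4,q6} and {q0}.
On input L, block {q4,q6} splits into {q4} and {q6}.
The partition is now stable with 7 blocks: {q4} | {q5} | {q3} | {q8} | {q2} | {q0} | {q6}.

7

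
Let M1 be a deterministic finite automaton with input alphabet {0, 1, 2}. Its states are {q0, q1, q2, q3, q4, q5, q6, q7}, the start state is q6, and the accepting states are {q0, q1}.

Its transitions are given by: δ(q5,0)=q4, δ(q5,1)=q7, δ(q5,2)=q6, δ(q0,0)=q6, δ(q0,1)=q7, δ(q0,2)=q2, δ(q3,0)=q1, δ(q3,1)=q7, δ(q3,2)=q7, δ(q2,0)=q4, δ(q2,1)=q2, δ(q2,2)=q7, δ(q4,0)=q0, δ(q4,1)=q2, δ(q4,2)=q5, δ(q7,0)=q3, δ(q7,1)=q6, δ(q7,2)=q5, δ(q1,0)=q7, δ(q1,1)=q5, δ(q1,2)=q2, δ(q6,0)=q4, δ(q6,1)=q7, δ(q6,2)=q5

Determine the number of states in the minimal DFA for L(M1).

Every state is reachable, so we keep all 8.
P0 = {q0,q1} | {q2,q3,q4,q5,q6,q7}.
On input 0, block {q2,q3,q4,q5,q6,q7} splits into {q2,q5,q6,q7} and {q3,q4}.
Stable partition: {q0,q1} | {q2,q5,q6,q7} | {q3,q4} — 3 equivalence classes.

3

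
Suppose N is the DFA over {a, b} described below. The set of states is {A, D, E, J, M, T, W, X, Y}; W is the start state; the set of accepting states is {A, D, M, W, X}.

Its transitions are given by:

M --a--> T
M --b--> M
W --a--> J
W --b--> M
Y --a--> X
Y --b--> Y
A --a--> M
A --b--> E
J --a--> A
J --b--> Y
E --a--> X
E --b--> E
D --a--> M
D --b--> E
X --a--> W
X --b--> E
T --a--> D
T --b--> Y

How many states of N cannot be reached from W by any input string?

0

Exploring from W, all states are eventually visited, so none are unreachable.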